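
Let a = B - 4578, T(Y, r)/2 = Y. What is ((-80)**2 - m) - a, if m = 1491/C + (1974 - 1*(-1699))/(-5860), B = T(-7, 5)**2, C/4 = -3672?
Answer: 77340628337/7172640 ≈ 10783.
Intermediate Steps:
T(Y, r) = 2*Y
C = -14688 (C = 4*(-3672) = -14688)
B = 196 (B = (2*(-7))**2 = (-14)**2 = 196)
m = -5223857/7172640 (m = 1491/(-14688) + (1974 - 1*(-1699))/(-5860) = 1491*(-1/14688) + (1974 + 1699)*(-1/5860) = -497/4896 + 3673*(-1/5860) = -497/4896 - 3673/5860 = -5223857/7172640 ≈ -0.72830)
a = -4382 (a = 196 - 4578 = -4382)
((-80)**2 - m) - a = ((-80)**2 - 1*(-5223857/7172640)) - 1*(-4382) = (6400 + 5223857/7172640) + 4382 = 45910119857/7172640 + 4382 = 77340628337/7172640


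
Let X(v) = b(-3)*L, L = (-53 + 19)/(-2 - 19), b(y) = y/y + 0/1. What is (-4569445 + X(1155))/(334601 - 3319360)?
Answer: 95958311/62679939 ≈ 1.5309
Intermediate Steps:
b(y) = 1 (b(y) = 1 + 0*1 = 1 + 0 = 1)
L = 34/21 (L = -34/(-21) = -34*(-1/21) = 34/21 ≈ 1.6190)
X(v) = 34/21 (X(v) = 1*(34/21) = 34/21)
(-4569445 + X(1155))/(334601 - 3319360) = (-4569445 + 34/21)/(334601 - 3319360) = -95958311/21/(-2984759) = -95958311/21*(-1/2984759) = 95958311/62679939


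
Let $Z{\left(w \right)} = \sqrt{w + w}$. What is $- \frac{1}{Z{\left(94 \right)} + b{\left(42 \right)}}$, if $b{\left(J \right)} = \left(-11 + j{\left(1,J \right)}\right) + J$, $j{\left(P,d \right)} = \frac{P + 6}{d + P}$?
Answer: $- \frac{14405}{361997} + \frac{1849 \sqrt{47}}{723994} \approx -0.022285$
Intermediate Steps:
$j{\left(P,d \right)} = \frac{6 + P}{P + d}$
$b{\left(J \right)} = -11 + J + \frac{7}{1 + J}$ ($b{\left(J \right)} = \left(-11 + \frac{6 + 1}{1 + J}\right) + J = \left(-11 + \frac{1}{1 + J} 7\right) + J = \left(-11 + \frac{7}{1 + J}\right) + J = -11 + J + \frac{7}{1 + J}$)
$Z{\left(w \right)} = \sqrt{2} \sqrt{w}$ ($Z{\left(w \right)} = \sqrt{2 w} = \sqrt{2} \sqrt{w}$)
$- \frac{1}{Z{\left(94 \right)} + b{\left(42 \right)}} = - \frac{1}{\sqrt{2} \sqrt{94} + \frac{7 + \left(1 + 42\right) \left(-11 + 42\right)}{1 + 42}} = - \frac{1}{2 \sqrt{47} + \frac{7 + 43 \cdot 31}{43}} = - \frac{1}{2 \sqrt{47} + \frac{7 + 1333}{43}} = - \frac{1}{2 \sqrt{47} + \frac{1}{43} \cdot 1340} = - \frac{1}{2 \sqrt{47} + \frac{1340}{43}} = - \frac{1}{\frac{1340}{43} + 2 \sqrt{47}}$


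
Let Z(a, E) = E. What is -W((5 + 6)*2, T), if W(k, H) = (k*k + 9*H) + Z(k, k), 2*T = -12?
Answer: -452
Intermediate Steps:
T = -6 (T = (½)*(-12) = -6)
W(k, H) = k + k² + 9*H (W(k, H) = (k*k + 9*H) + k = (k² + 9*H) + k = k + k² + 9*H)
-W((5 + 6)*2, T) = -((5 + 6)*2 + ((5 + 6)*2)² + 9*(-6)) = -(11*2 + (11*2)² - 54) = -(22 + 22² - 54) = -(22 + 484 - 54) = -1*452 = -452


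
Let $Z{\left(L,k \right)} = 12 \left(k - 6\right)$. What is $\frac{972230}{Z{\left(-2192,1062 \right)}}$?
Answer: $\frac{486115}{6336} \approx 76.723$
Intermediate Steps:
$Z{\left(L,k \right)} = -72 + 12 k$ ($Z{\left(L,k \right)} = 12 \left(-6 + k\right) = -72 + 12 k$)
$\frac{972230}{Z{\left(-2192,1062 \right)}} = \frac{972230}{-72 + 12 \cdot 1062} = \frac{972230}{-72 + 12744} = \frac{972230}{12672} = 972230 \cdot \frac{1}{12672} = \frac{486115}{6336}$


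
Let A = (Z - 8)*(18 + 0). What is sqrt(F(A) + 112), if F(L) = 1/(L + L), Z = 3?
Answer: sqrt(100795)/30 ≈ 10.583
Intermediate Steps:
A = -90 (A = (3 - 8)*(18 + 0) = -5*18 = -90)
F(L) = 1/(2*L)
sqrt(F(A) + 112) = sqrt((1/2)/(-90) + 112) = sqrt((1/2)*(-1/90) + 112) = sqrt(-1/180 + 112) = sqrt(20159/180) = sqrt(100795)/30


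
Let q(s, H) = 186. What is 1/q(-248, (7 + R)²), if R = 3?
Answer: 1/186 ≈ 0.0053763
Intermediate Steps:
1/q(-248, (7 + R)²) = 1/186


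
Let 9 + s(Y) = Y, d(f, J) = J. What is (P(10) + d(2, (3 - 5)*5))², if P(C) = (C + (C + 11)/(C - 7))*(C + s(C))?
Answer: 31329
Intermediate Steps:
s(Y) = -9 + Y
P(C) = (-9 + 2*C)*(C + (11 + C)/(-7 + C)) (P(C) = (C + (C + 11)/(C - 7))*(C + (-9 + C)) = (C + (11 + C)/(-7 + C))*(-9 + 2*C) = (-9 + 2*C)*(C + (11 + C)/(-7 + C)))
(P(10) + d(2, (3 - 5)*5))² = ((-99 - 21*10² + 2*10³ + 76*10)/(-7 + 10) + (3 - 5)*5)² = ((-99 - 21*100 + 2*1000 + 760)/3 - 2*5)² = ((-99 - 2100 + 2000 + 760)/3 - 10)² = ((⅓)*561 - 10)² = (187 - 10)² = 177² = 31329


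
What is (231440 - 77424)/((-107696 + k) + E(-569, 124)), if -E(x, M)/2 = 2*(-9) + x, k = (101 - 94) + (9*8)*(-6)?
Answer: -154016/106947 ≈ -1.4401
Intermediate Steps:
k = -425 (k = 7 + 72*(-6) = 7 - 432 = -425)
E(x, M) = 36 - 2*x (E(x, M) = -2*(2*(-9) + x) = -2*(-18 + x) = 36 - 2*x)
(231440 - 77424)/((-107696 + k) + E(-569, 124)) = (231440 - 77424)/((-107696 - 425) + (36 - 2*(-569))) = 154016/(-108121 + (36 + 1138)) = 154016/(-108121 + 1174) = 154016/(-106947) = 154016*(-1/106947) = -154016/106947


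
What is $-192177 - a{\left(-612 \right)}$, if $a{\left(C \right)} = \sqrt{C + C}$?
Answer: $-192177 - 6 i \sqrt{34} \approx -1.9218 \cdot 10^{5} - 34.986 i$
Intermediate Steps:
$a{\left(C \right)} = \sqrt{2} \sqrt{C}$ ($a{\left(C \right)} = \sqrt{2 C} = \sqrt{2} \sqrt{C}$)
$-192177 - a{\left(-612 \right)} = -192177 - \sqrt{2} \sqrt{-612} = -192177 - \sqrt{2} \cdot 6 i \sqrt{17} = -192177 - 6 i \sqrt{34}$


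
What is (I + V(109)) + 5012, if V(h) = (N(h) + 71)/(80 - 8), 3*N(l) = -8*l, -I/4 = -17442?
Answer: 16151821/216 ≈ 74777.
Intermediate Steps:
I = 69768 (I = -4*(-17442) = 69768)
N(l) = -8*l/3 (N(l) = (-8*l)/3 = -8*l/3)
V(h) = 71/72 - h/27 (V(h) = (-8*h/3 + 71)/(80 - 8) = (71 - 8*h/3)/72 = (71 - 8*h/3)*(1/72) = 71/72 - h/27)
(I + V(109)) + 5012 = (69768 + (71/72 - 1/27*109)) + 5012 = (69768 + (71/72 - 109/27)) + 5012 = (69768 - 659/216) + 5012 = 15069229/216 + 5012 = 16151821/216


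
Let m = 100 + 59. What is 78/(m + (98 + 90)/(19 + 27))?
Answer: 1794/3751 ≈ 0.47827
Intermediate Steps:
m = 159
78/(m + (98 + 90)/(19 + 27)) = 78/(159 + (98 + 90)/(19 + 27)) = 78/(159 + 188/46) = 78/(159 + 188*(1/46)) = 78/(159 + 94/23) = 78/(3751/23) = (23/3751)*78 = 1794/3751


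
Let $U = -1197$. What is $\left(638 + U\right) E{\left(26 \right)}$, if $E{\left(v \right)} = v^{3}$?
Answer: $-9824984$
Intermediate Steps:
$\left(638 + U\right) E{\left(26 \right)} = \left(638 - 1197\right) 26^{3} = \left(-559\right) 17576 = -9824984$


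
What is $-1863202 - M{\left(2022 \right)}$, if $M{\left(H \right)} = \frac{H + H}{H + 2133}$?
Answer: $- \frac{2580536118}{1385} \approx -1.8632 \cdot 10^{6}$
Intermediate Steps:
$M{\left(H \right)} = \frac{2 H}{2133 + H}$
$-1863202 - M{\left(2022 \right)} = -1863202 - 2 \cdot 2022 \frac{1}{2133 + 2022} = -1863202 - 2 \cdot 2022 \cdot \frac{1}{4155} = -1863202 - \frac{1348}{1385} = - \frac{2580536118}{1385}$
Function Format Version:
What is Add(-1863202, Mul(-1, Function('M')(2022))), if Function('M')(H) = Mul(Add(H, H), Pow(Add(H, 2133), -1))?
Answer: Rational(-2580536118, 1385) ≈ -1.8632e+6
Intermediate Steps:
Function('M')(H) = Mul(2, H, Pow(Add(2133, H), -1)) (Function('M')(H) = Mul(Mul(2, H), Pow(Add(2133, H), -1)) = Mul(2, H, Pow(Add(2133, H), -1)))
Add(-1863202, Mul(-1, Function('M')(2022))) = Add(-1863202, Mul(-1, Mul(2, 2022, Pow(Add(2133, 2022), -1)))) = Add(-1863202, Mul(-1, Mul(2, 2022, Pow(4155, -1)))) = Add(-1863202, Mul(-1, Mul(2, 2022, Rational(1, 4155)))) = Add(-1863202, Mul(-1, Rational(1348, 1385))) = Add(-1863202, Rational(-1348, 1385)) = Rational(-2580536118, 1385)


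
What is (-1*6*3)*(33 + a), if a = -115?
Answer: 1476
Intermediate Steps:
(-1*6*3)*(33 + a) = (-1*6*3)*(33 - 115) = -6*3*(-82) = -18*(-82) = 1476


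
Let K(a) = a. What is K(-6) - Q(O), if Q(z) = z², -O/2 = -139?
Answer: -77290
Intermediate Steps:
O = 278 (O = -2*(-139) = 278)
K(-6) - Q(O) = -6 - 1*278² = -6 - 1*77284 = -6 - 77284 = -77290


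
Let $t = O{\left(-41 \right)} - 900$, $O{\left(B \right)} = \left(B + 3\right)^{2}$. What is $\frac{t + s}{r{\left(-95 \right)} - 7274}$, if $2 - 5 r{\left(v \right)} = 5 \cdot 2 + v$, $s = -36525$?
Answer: $\frac{179905}{36283} \approx 4.9584$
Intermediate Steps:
$O{\left(B \right)} = \left(3 + B\right)^{2}$
$r{\left(v \right)} = - \frac{8}{5} - \frac{v}{5}$ ($r{\left(v \right)} = \frac{2}{5} - \frac{5 \cdot 2 + v}{5} = \frac{2}{5} - \frac{10 + v}{5} = \frac{2}{5} - \left(2 + \frac{v}{5}\right) = - \frac{8}{5} - \frac{v}{5}$)
$t = 544$ ($t = \left(3 - 41\right)^{2} - 900 = \left(-38\right)^{2} - 900 = 1444 - 900 = 544$)
$\frac{t + s}{r{\left(-95 \right)} - 7274} = \frac{544 - 36525}{\left(- \frac{8}{5} - -19\right) - 7274} = - \frac{35981}{\left(- \frac{8}{5} + 19\right) - 7274} = - \frac{35981}{\frac{87}{5} - 7274} = - \frac{35981}{- \frac{36283}{5}} = \left(-35981\right) \left(- \frac{5}{36283}\right) = \frac{179905}{36283}$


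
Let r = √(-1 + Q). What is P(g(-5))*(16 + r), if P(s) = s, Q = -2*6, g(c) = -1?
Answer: -16 - I*√13 ≈ -16.0 - 3.6056*I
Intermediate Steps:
Q = -12
r = I*√13 (r = √(-1 - 12) = √(-13) = I*√13 ≈ 3.6056*I)
P(g(-5))*(16 + r) = -(16 + I*√13) = -16 - I*√13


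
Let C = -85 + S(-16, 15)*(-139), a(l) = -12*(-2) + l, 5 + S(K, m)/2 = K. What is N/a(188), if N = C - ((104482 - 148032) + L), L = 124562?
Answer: -75259/212 ≈ -355.00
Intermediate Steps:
S(K, m) = -10 + 2*K
a(l) = 24 + l
C = 5753 (C = -85 + (-10 + 2*(-16))*(-139) = -85 + (-10 - 32)*(-139) = -85 - 42*(-139) = -85 + 5838 = 5753)
N = -75259 (N = 5753 - ((104482 - 148032) + 124562) = 5753 - (-43550 + 124562) = 5753 - 1*81012 = 5753 - 81012 = -75259)
N/a(188) = -75259/(24 + 188) = -75259/212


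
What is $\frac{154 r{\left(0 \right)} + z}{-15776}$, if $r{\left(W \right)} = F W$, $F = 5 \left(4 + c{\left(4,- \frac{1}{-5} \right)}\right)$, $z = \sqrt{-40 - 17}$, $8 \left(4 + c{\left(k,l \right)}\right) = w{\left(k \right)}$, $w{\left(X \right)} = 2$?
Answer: $- \frac{i \sqrt{57}}{15776} \approx - 0.00047856 i$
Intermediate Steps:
$c{\left(k,l \right)} = - \frac{15}{4}$ ($c{\left(k,l \right)} = -4 + \frac{1}{8} \cdot 2 = -4 + \frac{1}{4} = - \frac{15}{4}$)
$z = i \sqrt{57}$ ($z = \sqrt{-57} = i \sqrt{57} \approx 7.5498 i$)
$F = \frac{5}{4}$ ($F = 5 \left(4 - \frac{15}{4}\right) = 5 \cdot \frac{1}{4} = \frac{5}{4} \approx 1.25$)
$r{\left(W \right)} = \frac{5 W}{4}$
$\frac{154 r{\left(0 \right)} + z}{-15776} = \frac{154 \cdot \frac{5}{4} \cdot 0 + i \sqrt{57}}{-15776} = \left(154 \cdot 0 + i \sqrt{57}\right) \left(- \frac{1}{15776}\right) = \left(0 + i \sqrt{57}\right) \left(- \frac{1}{15776}\right) = i \sqrt{57} \left(- \frac{1}{15776}\right) = - \frac{i \sqrt{57}}{15776}$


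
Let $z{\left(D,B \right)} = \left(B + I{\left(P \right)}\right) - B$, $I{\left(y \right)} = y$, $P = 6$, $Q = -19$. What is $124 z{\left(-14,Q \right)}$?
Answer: $744$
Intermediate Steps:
$z{\left(D,B \right)} = 6$ ($z{\left(D,B \right)} = \left(B + 6\right) - B = \left(6 + B\right) - B = 6$)
$124 z{\left(-14,Q \right)} = 124 \cdot 6 = 744$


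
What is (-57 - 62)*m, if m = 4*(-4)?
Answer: 1904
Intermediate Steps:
m = -16
(-57 - 62)*m = (-57 - 62)*(-16) = -119*(-16) = 1904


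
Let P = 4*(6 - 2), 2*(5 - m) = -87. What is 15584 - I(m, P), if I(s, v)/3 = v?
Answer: 15536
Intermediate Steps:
m = 97/2 (m = 5 - 1/2*(-87) = 5 + 87/2 = 97/2 ≈ 48.500)
P = 16 (P = 4*4 = 16)
I(s, v) = 3*v
15584 - I(m, P) = 15584 - 3*16 = 15584 - 1*48 = 15584 - 48 = 15536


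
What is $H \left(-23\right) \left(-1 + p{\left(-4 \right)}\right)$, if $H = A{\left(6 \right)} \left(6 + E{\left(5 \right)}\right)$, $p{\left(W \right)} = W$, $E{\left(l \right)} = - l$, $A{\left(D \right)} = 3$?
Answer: $345$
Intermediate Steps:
$H = 3$ ($H = 3 \left(6 - 5\right) = 3 \cdot 1 = 3$)
$H \left(-23\right) \left(-1 + p{\left(-4 \right)}\right) = 3 \left(-23\right) \left(-1 - 4\right) = \left(-69\right) \left(-5\right) = 345$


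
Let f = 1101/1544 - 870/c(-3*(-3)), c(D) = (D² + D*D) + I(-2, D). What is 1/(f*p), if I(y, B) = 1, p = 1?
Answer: -251672/1163817 ≈ -0.21625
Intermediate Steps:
c(D) = 1 + 2*D² (c(D) = (D² + D*D) + 1 = (D² + D²) + 1 = 2*D² + 1 = 1 + 2*D²)
f = -1163817/251672 (f = 1101/1544 - 870/(1 + 2*(-3*(-3))²) = 1101*(1/1544) - 870/(1 + 2*9²) = 1101/1544 - 870/(1 + 2*81) = 1101/1544 - 870/(1 + 162) = 1101/1544 - 870/163 = -1163817/251672 ≈ -4.6243)
1/(f*p) = 1/(-1163817/251672*1) = 1/(-1163817/251672) = -251672/1163817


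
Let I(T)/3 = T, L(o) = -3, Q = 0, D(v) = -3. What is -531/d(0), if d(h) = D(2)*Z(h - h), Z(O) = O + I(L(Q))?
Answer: -59/3 ≈ -19.667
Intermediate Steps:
I(T) = 3*T
Z(O) = -9 + O (Z(O) = O + 3*(-3) = O - 9 = -9 + O)
d(h) = 27 (d(h) = -3*(-9 + (h - h)) = -3*(-9 + 0) = -3*(-9) = 27)
-531/d(0) = -531/27 = -531*1/27 = -59/3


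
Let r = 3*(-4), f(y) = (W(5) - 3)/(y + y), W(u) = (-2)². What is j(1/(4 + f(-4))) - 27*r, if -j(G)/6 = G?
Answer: 9996/31 ≈ 322.45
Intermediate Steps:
W(u) = 4
f(y) = 1/(2*y) (f(y) = (4 - 3)/(y + y) = 1/(2*y))
r = -12
j(G) = -6*G
j(1/(4 + f(-4))) - 27*r = -6/(4 + (½)/(-4)) - 27*(-12) = -6/(4 + (½)*(-¼)) + 324 = -6/(4 - ⅛) + 324 = -6/31/8 + 324 = -6*8/31 + 324 = -48/31 + 324 = 9996/31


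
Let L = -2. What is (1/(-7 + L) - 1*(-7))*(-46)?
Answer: -2852/9 ≈ -316.89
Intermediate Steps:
(1/(-7 + L) - 1*(-7))*(-46) = (1/(-7 - 2) - 1*(-7))*(-46) = (1/(-9) + 7)*(-46) = (-⅑ + 7)*(-46) = (62/9)*(-46) = -2852/9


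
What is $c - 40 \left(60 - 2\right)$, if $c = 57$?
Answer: $-2263$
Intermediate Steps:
$c - 40 \left(60 - 2\right) = 57 - 40 \left(60 - 2\right) = 57 - 2320 = -2263$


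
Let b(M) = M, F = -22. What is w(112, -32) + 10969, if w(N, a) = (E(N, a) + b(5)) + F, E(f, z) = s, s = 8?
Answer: 10960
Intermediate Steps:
E(f, z) = 8
w(N, a) = -9 (w(N, a) = (8 + 5) - 22 = 13 - 22 = -9)
w(112, -32) + 10969 = -9 + 10969 = 10960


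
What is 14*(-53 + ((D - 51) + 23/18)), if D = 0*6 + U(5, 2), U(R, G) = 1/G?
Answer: -12880/9 ≈ -1431.1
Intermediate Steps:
D = 1/2 (D = 0*6 + 1/2 = 0 + 1/2 = 1/2 ≈ 0.50000)
14*(-53 + ((D - 51) + 23/18)) = 14*(-53 + ((1/2 - 51) + 23/18)) = 14*(-53 + (-101/2 + 23*(1/18))) = 14*(-53 + (-101/2 + 23/18)) = 14*(-53 - 443/9) = 14*(-920/9) = -12880/9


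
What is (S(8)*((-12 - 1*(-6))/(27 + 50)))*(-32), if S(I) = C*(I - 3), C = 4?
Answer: 3840/77 ≈ 49.870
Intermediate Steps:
S(I) = -12 + 4*I (S(I) = 4*(I - 3) = 4*(-3 + I) = -12 + 4*I)
(S(8)*((-12 - 1*(-6))/(27 + 50)))*(-32) = ((-12 + 4*8)*((-12 - 1*(-6))/(27 + 50)))*(-32) = ((-12 + 32)*((-12 + 6)/77))*(-32) = (20*(-6*1/77))*(-32) = (20*(-6/77))*(-32) = -120/77*(-32) = 3840/77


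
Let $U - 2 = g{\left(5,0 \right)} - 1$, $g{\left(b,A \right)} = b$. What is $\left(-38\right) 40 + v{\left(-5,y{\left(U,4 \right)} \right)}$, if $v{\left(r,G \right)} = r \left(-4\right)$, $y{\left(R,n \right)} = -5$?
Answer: $-1500$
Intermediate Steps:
$U = 6$ ($U = 2 + \left(5 - 1\right) = 2 + 4 = 6$)
$v{\left(r,G \right)} = - 4 r$
$\left(-38\right) 40 + v{\left(-5,y{\left(U,4 \right)} \right)} = \left(-38\right) 40 - -20 = -1520 + 20 = -1500$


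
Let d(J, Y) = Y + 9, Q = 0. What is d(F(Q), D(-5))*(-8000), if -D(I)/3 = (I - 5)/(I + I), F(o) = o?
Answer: -48000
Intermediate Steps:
D(I) = -3*(-5 + I)/(2*I) (D(I) = -3*(I - 5)/(I + I) = -3*(-5 + I)/(2*I))
d(J, Y) = 9 + Y
d(F(Q), D(-5))*(-8000) = (9 + (3/2)*(5 - 1*(-5))/(-5))*(-8000) = (9 + (3/2)*(-⅕)*(5 + 5))*(-8000) = (9 + (3/2)*(-⅕)*10)*(-8000) = (9 - 3)*(-8000) = 6*(-8000) = -48000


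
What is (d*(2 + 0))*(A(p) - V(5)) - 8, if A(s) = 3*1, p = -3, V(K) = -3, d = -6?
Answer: -80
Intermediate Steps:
A(s) = 3
(d*(2 + 0))*(A(p) - V(5)) - 8 = (-6*(2 + 0))*(3 - 1*(-3)) - 8 = (-6*2)*(3 + 3) - 8 = -12*6 - 8 = -72 - 8 = -80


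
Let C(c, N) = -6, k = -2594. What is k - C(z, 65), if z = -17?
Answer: -2588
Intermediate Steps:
k - C(z, 65) = -2594 - 1*(-6) = -2594 + 6 = -2588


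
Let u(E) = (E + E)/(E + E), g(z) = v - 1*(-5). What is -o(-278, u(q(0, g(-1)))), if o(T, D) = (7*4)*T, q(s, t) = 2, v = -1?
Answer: 7784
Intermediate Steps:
g(z) = 4 (g(z) = -1 - 1*(-5) = -1 + 5 = 4)
u(E) = 1 (u(E) = (2*E)/((2*E)) = (2*E)*(1/(2*E)) = 1)
o(T, D) = 28*T
-o(-278, u(q(0, g(-1)))) = -28*(-278) = -1*(-7784) = 7784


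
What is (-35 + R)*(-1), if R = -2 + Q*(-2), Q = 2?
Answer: 41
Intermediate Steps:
R = -6 (R = -2 + 2*(-2) = -2 - 4 = -6)
(-35 + R)*(-1) = (-35 - 6)*(-1) = -41*(-1) = 41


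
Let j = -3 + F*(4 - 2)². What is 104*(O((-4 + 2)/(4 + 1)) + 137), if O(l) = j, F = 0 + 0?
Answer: 13936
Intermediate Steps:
F = 0
j = -3 (j = -3 + 0*(4 - 2)² = -3 + 0*2² = -3 + 0*4 = -3 + 0 = -3)
O(l) = -3
104*(O((-4 + 2)/(4 + 1)) + 137) = 104*(-3 + 137) = 104*134 = 13936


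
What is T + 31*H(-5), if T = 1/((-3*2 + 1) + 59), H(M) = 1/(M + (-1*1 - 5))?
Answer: -1663/594 ≈ -2.7997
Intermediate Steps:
H(M) = 1/(-6 + M) (H(M) = 1/(M + (-1 - 5)) = 1/(M - 6) = 1/(-6 + M))
T = 1/54 (T = 1/((-6 + 1) + 59) = 1/(-5 + 59) = 1/54 ≈ 0.018519)
T + 31*H(-5) = 1/54 + 31/(-6 - 5) = 1/54 + 31/(-11) = 1/54 + 31*(-1/11) = 1/54 - 31/11 = -1663/594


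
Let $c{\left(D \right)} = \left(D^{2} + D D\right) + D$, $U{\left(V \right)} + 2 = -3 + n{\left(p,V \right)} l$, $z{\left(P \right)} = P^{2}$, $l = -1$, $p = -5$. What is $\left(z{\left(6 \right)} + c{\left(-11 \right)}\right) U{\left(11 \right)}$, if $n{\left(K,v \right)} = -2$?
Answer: $-801$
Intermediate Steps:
$U{\left(V \right)} = -3$ ($U{\left(V \right)} = -2 - 1 = -3$)
$c{\left(D \right)} = D + 2 D^{2}$ ($c{\left(D \right)} = \left(D^{2} + D^{2}\right) + D = 2 D^{2} + D = D + 2 D^{2}$)
$\left(z{\left(6 \right)} + c{\left(-11 \right)}\right) U{\left(11 \right)} = \left(6^{2} - 11 \left(1 + 2 \left(-11\right)\right)\right) \left(-3\right) = \left(36 - 11 \left(1 - 22\right)\right) \left(-3\right) = \left(36 - -231\right) \left(-3\right) = \left(36 + 231\right) \left(-3\right) = 267 \left(-3\right) = -801$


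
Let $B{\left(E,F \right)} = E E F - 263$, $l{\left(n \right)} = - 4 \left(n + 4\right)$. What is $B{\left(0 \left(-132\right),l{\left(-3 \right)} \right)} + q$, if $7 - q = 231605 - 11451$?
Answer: $-220410$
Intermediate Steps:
$l{\left(n \right)} = -16 - 4 n$ ($l{\left(n \right)} = - 4 \left(4 + n\right) = -16 - 4 n$)
$B{\left(E,F \right)} = -263 + F E^{2}$ ($B{\left(E,F \right)} = E^{2} F - 263 = F E^{2} - 263 = -263 + F E^{2}$)
$q = -220147$ ($q = 7 - \left(231605 - 11451\right) = 7 - 220154 = -220147$)
$B{\left(0 \left(-132\right),l{\left(-3 \right)} \right)} + q = \left(-263 + \left(-16 - -12\right) \left(0 \left(-132\right)\right)^{2}\right) - 220147 = \left(-263 + \left(-16 + 12\right) 0^{2}\right) - 220147 = \left(-263 - 0\right) - 220147 = \left(-263 + 0\right) - 220147 = -263 - 220147 = -220410$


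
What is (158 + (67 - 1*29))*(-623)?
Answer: -122108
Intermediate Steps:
(158 + (67 - 1*29))*(-623) = (158 + (67 - 29))*(-623) = (158 + 38)*(-623) = 196*(-623) = -122108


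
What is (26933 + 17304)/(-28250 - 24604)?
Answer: -44237/52854 ≈ -0.83697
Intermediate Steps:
(26933 + 17304)/(-28250 - 24604) = 44237/(-52854) = 44237*(-1/52854) = -44237/52854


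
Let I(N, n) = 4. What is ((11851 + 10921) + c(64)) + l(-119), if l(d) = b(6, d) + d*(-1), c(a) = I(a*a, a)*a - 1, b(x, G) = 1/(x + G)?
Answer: 2615497/113 ≈ 23146.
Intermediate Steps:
b(x, G) = 1/(G + x)
c(a) = -1 + 4*a (c(a) = 4*a - 1 = -1 + 4*a)
l(d) = 1/(6 + d) - d (l(d) = 1/(d + 6) + d*(-1) = 1/(6 + d) - d)
((11851 + 10921) + c(64)) + l(-119) = ((11851 + 10921) + (-1 + 4*64)) + (1 - 1*(-119)*(6 - 119))/(6 - 119) = (22772 + (-1 + 256)) + (1 - 1*(-119)*(-113))/(-113) = (22772 + 255) - (1 - 13447)/113 = 23027 - 1/113*(-13446) = 23027 + 13446/113 = 2615497/113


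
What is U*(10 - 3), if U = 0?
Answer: 0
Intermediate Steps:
U*(10 - 3) = 0*(10 - 3) = 0*7 = 0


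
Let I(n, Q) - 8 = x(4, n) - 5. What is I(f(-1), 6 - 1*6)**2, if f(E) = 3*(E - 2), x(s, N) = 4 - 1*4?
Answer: 9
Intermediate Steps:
x(s, N) = 0 (x(s, N) = 4 - 4 = 0)
f(E) = -6 + 3*E (f(E) = 3*(-2 + E) = -6 + 3*E)
I(n, Q) = 3 (I(n, Q) = 8 + (0 - 5) = 8 - 5 = 3)
I(f(-1), 6 - 1*6)**2 = 3**2 = 9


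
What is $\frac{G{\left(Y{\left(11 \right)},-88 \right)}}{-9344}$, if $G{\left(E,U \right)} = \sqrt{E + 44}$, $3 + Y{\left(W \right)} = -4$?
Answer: $- \frac{\sqrt{37}}{9344} \approx -0.00065098$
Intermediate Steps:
$Y{\left(W \right)} = -7$ ($Y{\left(W \right)} = -3 - 4 = -7$)
$G{\left(E,U \right)} = \sqrt{44 + E}$
$\frac{G{\left(Y{\left(11 \right)},-88 \right)}}{-9344} = \frac{\sqrt{44 - 7}}{-9344} = \sqrt{37} \left(- \frac{1}{9344}\right) = - \frac{\sqrt{37}}{9344}$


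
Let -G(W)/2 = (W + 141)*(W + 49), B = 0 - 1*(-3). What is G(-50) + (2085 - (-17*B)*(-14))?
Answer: 1553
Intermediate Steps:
B = 3 (B = 0 + 3 = 3)
G(W) = -2*(49 + W)*(141 + W) (G(W) = -2*(W + 141)*(W + 49) = -2*(141 + W)*(49 + W) = -2*(49 + W)*(141 + W))
G(-50) + (2085 - (-17*B)*(-14)) = (-13818 - 380*(-50) - 2*(-50)²) + (2085 - (-17*3)*(-14)) = (-13818 + 19000 - 2*2500) + (2085 - (-51)*(-14)) = (-13818 + 19000 - 5000) + (2085 - 1*714) = 182 + (2085 - 714) = 182 + 1371 = 1553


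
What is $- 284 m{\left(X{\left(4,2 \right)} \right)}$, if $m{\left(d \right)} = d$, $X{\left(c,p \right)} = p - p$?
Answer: $0$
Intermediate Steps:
$X{\left(c,p \right)} = 0$
$- 284 m{\left(X{\left(4,2 \right)} \right)} = \left(-284\right) 0 = 0$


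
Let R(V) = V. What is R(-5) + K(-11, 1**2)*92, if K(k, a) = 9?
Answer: 823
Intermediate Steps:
R(-5) + K(-11, 1**2)*92 = -5 + 9*92 = -5 + 828 = 823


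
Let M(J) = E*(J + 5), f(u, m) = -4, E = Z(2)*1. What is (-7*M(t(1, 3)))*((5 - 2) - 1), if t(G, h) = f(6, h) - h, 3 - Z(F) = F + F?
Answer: -28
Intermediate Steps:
Z(F) = 3 - 2*F (Z(F) = 3 - (F + F) = 3 - 2*F)
E = -1 (E = (3 - 2*2)*1 = (3 - 4)*1 = -1*1 = -1)
t(G, h) = -4 - h
M(J) = -5 - J (M(J) = -(J + 5) = -(5 + J) = -5 - J)
(-7*M(t(1, 3)))*((5 - 2) - 1) = (-7*(-5 - (-4 - 1*3)))*((5 - 2) - 1) = (-7*(-5 - (-4 - 3)))*(3 - 1) = -7*(-5 - 1*(-7))*2 = -7*(-5 + 7)*2 = -7*2*2 = -14*2 = -28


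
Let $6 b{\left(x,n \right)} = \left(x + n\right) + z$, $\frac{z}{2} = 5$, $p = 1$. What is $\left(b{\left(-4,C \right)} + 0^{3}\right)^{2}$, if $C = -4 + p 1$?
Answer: $\frac{1}{4} \approx 0.25$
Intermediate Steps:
$z = 10$ ($z = 2 \cdot 5 = 10$)
$C = -3$ ($C = -4 + 1 \cdot 1 = -4 + 1 = -3$)
$b{\left(x,n \right)} = \frac{5}{3} + \frac{n}{6} + \frac{x}{6}$ ($b{\left(x,n \right)} = \frac{\left(x + n\right) + 10}{6} = \frac{\left(n + x\right) + 10}{6} = \frac{10 + n + x}{6} = \frac{5}{3} + \frac{n}{6} + \frac{x}{6}$)
$\left(b{\left(-4,C \right)} + 0^{3}\right)^{2} = \left(\left(\frac{5}{3} + \frac{1}{6} \left(-3\right) + \frac{1}{6} \left(-4\right)\right) + 0^{3}\right)^{2} = \left(\left(\frac{5}{3} - \frac{1}{2} - \frac{2}{3}\right) + 0\right)^{2} = \left(\frac{1}{2} + 0\right)^{2} = \left(\frac{1}{2}\right)^{2} = \frac{1}{4}$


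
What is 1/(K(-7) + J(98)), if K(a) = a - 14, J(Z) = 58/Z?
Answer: -49/1000 ≈ -0.049000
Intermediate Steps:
K(a) = -14 + a
1/(K(-7) + J(98)) = 1/((-14 - 7) + 58/98) = 1/(-21 + 58*(1/98)) = 1/(-21 + 29/49) = 1/(-1000/49) = -49/1000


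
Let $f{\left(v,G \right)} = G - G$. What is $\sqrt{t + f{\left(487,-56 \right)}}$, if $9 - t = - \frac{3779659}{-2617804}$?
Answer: $\frac{\sqrt{12945418398227}}{1308902} \approx 2.7488$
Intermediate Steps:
$f{\left(v,G \right)} = 0$
$t = \frac{19780577}{2617804}$ ($t = 9 - - \frac{3779659}{-2617804} = 9 - \left(-3779659\right) \left(- \frac{1}{2617804}\right) = 9 - \frac{3779659}{2617804} = \frac{19780577}{2617804} \approx 7.5562$)
$\sqrt{t + f{\left(487,-56 \right)}} = \sqrt{\frac{19780577}{2617804} + 0} = \sqrt{\frac{19780577}{2617804}} = \frac{\sqrt{12945418398227}}{1308902}$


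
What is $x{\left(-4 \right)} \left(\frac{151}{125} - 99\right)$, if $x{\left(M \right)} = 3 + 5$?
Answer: $- \frac{97792}{125} \approx -782.34$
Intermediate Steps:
$x{\left(M \right)} = 8$
$x{\left(-4 \right)} \left(\frac{151}{125} - 99\right) = 8 \left(\frac{151}{125} - 99\right) = 8 \left(- \frac{12224}{125}\right) = - \frac{97792}{125}$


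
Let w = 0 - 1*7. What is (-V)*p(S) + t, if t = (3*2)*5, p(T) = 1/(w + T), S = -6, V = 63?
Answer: 453/13 ≈ 34.846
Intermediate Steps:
w = -7 (w = 0 - 7 = -7)
p(T) = 1/(-7 + T)
t = 30 (t = 6*5 = 30)
(-V)*p(S) + t = (-1*63)/(-7 - 6) + 30 = -63/(-13) + 30 = -63*(-1/13) + 30 = 63/13 + 30 = 453/13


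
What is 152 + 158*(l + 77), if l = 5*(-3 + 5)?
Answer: 13898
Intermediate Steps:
l = 10 (l = 5*2 = 10)
152 + 158*(l + 77) = 152 + 158*(10 + 77) = 152 + 158*87 = 152 + 13746 = 13898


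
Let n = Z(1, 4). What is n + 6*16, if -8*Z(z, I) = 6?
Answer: 381/4 ≈ 95.250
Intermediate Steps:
Z(z, I) = -¾ (Z(z, I) = -⅛*6 = -¾)
n = -¾ ≈ -0.75000
n + 6*16 = -¾ + 6*16 = -¾ + 96 = 381/4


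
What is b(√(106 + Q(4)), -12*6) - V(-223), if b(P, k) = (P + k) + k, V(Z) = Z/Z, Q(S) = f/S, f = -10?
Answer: -145 + 3*√46/2 ≈ -134.83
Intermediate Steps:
Q(S) = -10/S
V(Z) = 1
b(P, k) = P + 2*k
b(√(106 + Q(4)), -12*6) - V(-223) = (√(106 - 10/4) + 2*(-12*6)) - 1*1 = (√(106 - 10*¼) + 2*(-72)) - 1 = (√(106 - 5/2) - 144) - 1 = (√(207/2) - 144) - 1 = (3*√46/2 - 144) - 1 = (-144 + 3*√46/2) - 1 = -145 + 3*√46/2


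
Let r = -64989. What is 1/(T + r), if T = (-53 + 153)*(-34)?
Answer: -1/68389 ≈ -1.4622e-5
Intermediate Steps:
T = -3400 (T = 100*(-34) = -3400)
1/(T + r) = 1/(-3400 - 64989) = 1/(-68389) = -1/68389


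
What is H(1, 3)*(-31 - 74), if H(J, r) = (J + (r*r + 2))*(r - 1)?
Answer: -2520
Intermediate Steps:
H(J, r) = (-1 + r)*(2 + J + r²) (H(J, r) = (J + (r² + 2))*(-1 + r) = (J + (2 + r²))*(-1 + r) = (2 + J + r²)*(-1 + r) = (-1 + r)*(2 + J + r²))
H(1, 3)*(-31 - 74) = (-2 + 3³ - 1*1 - 1*3² + 2*3 + 1*3)*(-31 - 74) = (-2 + 27 - 1 - 1*9 + 6 + 3)*(-105) = (-2 + 27 - 1 - 9 + 6 + 3)*(-105) = 24*(-105) = -2520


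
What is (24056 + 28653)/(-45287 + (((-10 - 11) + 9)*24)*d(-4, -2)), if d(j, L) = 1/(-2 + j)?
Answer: -52709/45239 ≈ -1.1651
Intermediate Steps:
(24056 + 28653)/(-45287 + (((-10 - 11) + 9)*24)*d(-4, -2)) = (24056 + 28653)/(-45287 + (((-10 - 11) + 9)*24)/(-2 - 4)) = 52709/(-45287 + ((-21 + 9)*24)/(-6)) = 52709/(-45287 - 12*24*(-⅙)) = 52709/(-45287 - 288*(-⅙)) = 52709/(-45287 + 48) = 52709/(-45239) = 52709*(-1/45239) = -52709/45239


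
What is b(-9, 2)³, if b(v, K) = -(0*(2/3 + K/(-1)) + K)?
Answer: -8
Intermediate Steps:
b(v, K) = -K (b(v, K) = -(0*(2*(⅓) + K*(-1)) + K) = -(0*(⅔ - K) + K) = -(0 + K) = -K)
b(-9, 2)³ = (-1*2)³ = (-2)³ = -8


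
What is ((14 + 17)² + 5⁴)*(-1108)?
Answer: -1757288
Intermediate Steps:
((14 + 17)² + 5⁴)*(-1108) = (31² + 625)*(-1108) = (961 + 625)*(-1108) = 1586*(-1108) = -1757288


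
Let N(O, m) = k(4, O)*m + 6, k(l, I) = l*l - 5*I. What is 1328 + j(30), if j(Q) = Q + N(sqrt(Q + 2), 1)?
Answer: 1380 - 20*sqrt(2) ≈ 1351.7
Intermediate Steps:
k(l, I) = l**2 - 5*I
N(O, m) = 6 + m*(16 - 5*O) (N(O, m) = (4**2 - 5*O)*m + 6 = (16 - 5*O)*m + 6 = m*(16 - 5*O) + 6 = 6 + m*(16 - 5*O))
j(Q) = 22 + Q - 5*sqrt(2 + Q) (j(Q) = Q + (6 - 1*1*(-16 + 5*sqrt(Q + 2))) = Q + (6 - 1*1*(-16 + 5*sqrt(2 + Q))) = Q + (6 + (16 - 5*sqrt(2 + Q))) = Q + (22 - 5*sqrt(2 + Q)) = 22 + Q - 5*sqrt(2 + Q))
1328 + j(30) = 1328 + (22 + 30 - 5*sqrt(2 + 30)) = 1328 + (22 + 30 - 20*sqrt(2)) = 1328 + (52 - 20*sqrt(2)) = 1380 - 20*sqrt(2)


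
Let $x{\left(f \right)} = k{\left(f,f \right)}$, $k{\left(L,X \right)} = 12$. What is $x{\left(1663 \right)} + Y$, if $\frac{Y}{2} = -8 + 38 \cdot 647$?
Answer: $49168$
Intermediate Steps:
$x{\left(f \right)} = 12$
$Y = 49156$ ($Y = 2 \left(-8 + 38 \cdot 647\right) = 2 \left(-8 + 24586\right) = 2 \cdot 24578 = 49156$)
$x{\left(1663 \right)} + Y = 12 + 49156 = 49168$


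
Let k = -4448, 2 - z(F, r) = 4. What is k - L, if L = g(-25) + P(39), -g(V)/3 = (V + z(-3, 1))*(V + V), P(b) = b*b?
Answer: -1919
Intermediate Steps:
z(F, r) = -2 (z(F, r) = 2 - 1*4 = 2 - 4 = -2)
P(b) = b²
g(V) = -6*V*(-2 + V) (g(V) = -3*(V - 2)*(V + V) = -3*(-2 + V)*2*V = -6*V*(-2 + V))
L = -2529 (L = 6*(-25)*(2 - 1*(-25)) + 39² = 6*(-25)*(2 + 25) + 1521 = 6*(-25)*27 + 1521 = -4050 + 1521 = -2529)
k - L = -4448 - 1*(-2529) = -4448 + 2529 = -1919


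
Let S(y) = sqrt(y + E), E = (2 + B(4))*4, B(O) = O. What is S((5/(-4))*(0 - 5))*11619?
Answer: 127809/2 ≈ 63905.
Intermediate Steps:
E = 24 (E = (2 + 4)*4 = 6*4 = 24)
S(y) = sqrt(24 + y) (S(y) = sqrt(y + 24) = sqrt(24 + y))
S((5/(-4))*(0 - 5))*11619 = sqrt(24 + (5/(-4))*(0 - 5))*11619 = sqrt(24 + (5*(-1/4))*(-5))*11619 = sqrt(24 - 5/4*(-5))*11619 = sqrt(24 + 25/4)*11619 = sqrt(121/4)*11619 = (11/2)*11619 = 127809/2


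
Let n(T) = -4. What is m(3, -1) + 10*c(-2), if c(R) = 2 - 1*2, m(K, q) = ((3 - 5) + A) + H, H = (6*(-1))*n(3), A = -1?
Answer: 21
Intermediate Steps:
H = 24 (H = (6*(-1))*(-4) = -6*(-4) = 24)
m(K, q) = 21 (m(K, q) = ((3 - 5) - 1) + 24 = (-2 - 1) + 24 = -3 + 24 = 21)
c(R) = 0 (c(R) = 2 - 2 = 0)
m(3, -1) + 10*c(-2) = 21 + 10*0 = 21 + 0 = 21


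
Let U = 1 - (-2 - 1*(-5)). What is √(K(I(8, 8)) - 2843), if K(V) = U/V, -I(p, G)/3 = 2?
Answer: 4*I*√1599/3 ≈ 53.317*I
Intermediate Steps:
I(p, G) = -6 (I(p, G) = -3*2 = -6)
U = -2 (U = 1 - (-2 + 5) = 1 - 1*3 = 1 - 3 = -2)
K(V) = -2/V
√(K(I(8, 8)) - 2843) = √(-2/(-6) - 2843) = √(-2*(-⅙) - 2843) = √(⅓ - 2843) = √(-8528/3) = 4*I*√1599/3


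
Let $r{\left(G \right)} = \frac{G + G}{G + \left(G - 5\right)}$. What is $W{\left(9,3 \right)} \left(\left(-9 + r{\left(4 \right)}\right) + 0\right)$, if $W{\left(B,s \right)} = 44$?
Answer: $- \frac{836}{3} \approx -278.67$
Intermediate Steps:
$r{\left(G \right)} = \frac{2 G}{-5 + 2 G}$ ($r{\left(G \right)} = \frac{2 G}{G + \left(-5 + G\right)} = \frac{2 G}{-5 + 2 G}$)
$W{\left(9,3 \right)} \left(\left(-9 + r{\left(4 \right)}\right) + 0\right) = 44 \left(\left(-9 + 2 \cdot 4 \frac{1}{-5 + 2 \cdot 4}\right) + 0\right) = 44 \left(\left(-9 + 2 \cdot 4 \frac{1}{-5 + 8}\right) + 0\right) = 44 \left(\left(-9 + 2 \cdot 4 \cdot \frac{1}{3}\right) + 0\right) = 44 \left(\left(-9 + \frac{8}{3}\right) + 0\right) = 44 \left(- \frac{19}{3} + 0\right) = 44 \left(- \frac{19}{3}\right) = - \frac{836}{3}$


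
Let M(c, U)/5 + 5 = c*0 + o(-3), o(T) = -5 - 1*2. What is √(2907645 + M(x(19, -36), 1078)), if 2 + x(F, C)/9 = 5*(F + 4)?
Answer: 3*√323065 ≈ 1705.2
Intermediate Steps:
x(F, C) = 162 + 45*F (x(F, C) = -18 + 9*(5*(F + 4)) = -18 + 9*(5*(4 + F)) = -18 + 9*(20 + 5*F) = -18 + (180 + 45*F) = 162 + 45*F)
o(T) = -7 (o(T) = -5 - 2 = -7)
M(c, U) = -60 (M(c, U) = -25 + 5*(c*0 - 7) = -25 + 5*(0 - 7) = -25 + 5*(-7) = -25 - 35 = -60)
√(2907645 + M(x(19, -36), 1078)) = √(2907645 - 60) = √2907585 = 3*√323065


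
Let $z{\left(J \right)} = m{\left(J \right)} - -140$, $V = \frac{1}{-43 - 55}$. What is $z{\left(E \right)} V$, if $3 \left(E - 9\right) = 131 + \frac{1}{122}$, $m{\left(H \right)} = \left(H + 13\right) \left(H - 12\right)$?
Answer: $- \frac{376514815}{13127688} \approx -28.681$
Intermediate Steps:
$m{\left(H \right)} = \left(-12 + H\right) \left(13 + H\right)$ ($m{\left(H \right)} = \left(13 + H\right) \left(-12 + H\right) = \left(-12 + H\right) \left(13 + H\right)$)
$V = - \frac{1}{98}$ ($V = \frac{1}{-98} = - \frac{1}{98} \approx -0.010204$)
$E = \frac{19277}{366}$ ($E = 9 + \frac{131 + \frac{1}{122}}{3} = 9 + \frac{1}{3} \cdot \frac{15983}{122} = 9 + \frac{15983}{366} = \frac{19277}{366} \approx 52.669$)
$z{\left(J \right)} = -16 + J + J^{2}$ ($z{\left(J \right)} = \left(-156 + J + J^{2}\right) - -140 = \left(-156 + J + J^{2}\right) + 140 = -16 + J + J^{2}$)
$z{\left(E \right)} V = \left(-16 + \frac{19277}{366} + \left(\frac{19277}{366}\right)^{2}\right) \left(- \frac{1}{98}\right) = \left(-16 + \frac{19277}{366} + \frac{371602729}{133956}\right) \left(- \frac{1}{98}\right) = \frac{376514815}{133956} \left(- \frac{1}{98}\right) = - \frac{376514815}{13127688}$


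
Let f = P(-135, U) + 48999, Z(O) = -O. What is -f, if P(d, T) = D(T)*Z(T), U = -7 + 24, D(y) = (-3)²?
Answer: -48846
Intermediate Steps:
D(y) = 9
U = 17
P(d, T) = -9*T (P(d, T) = 9*(-T) = -9*T)
f = 48846 (f = -9*17 + 48999 = -153 + 48999 = 48846)
-f = -1*48846 = -48846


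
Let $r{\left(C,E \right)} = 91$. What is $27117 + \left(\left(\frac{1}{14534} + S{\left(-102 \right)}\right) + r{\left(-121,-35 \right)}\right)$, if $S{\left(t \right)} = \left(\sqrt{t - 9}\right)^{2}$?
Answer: $\frac{393827799}{14534} \approx 27097.0$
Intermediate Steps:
$S{\left(t \right)} = -9 + t$ ($S{\left(t \right)} = \left(\sqrt{-9 + t}\right)^{2} = -9 + t$)
$27117 + \left(\left(\frac{1}{14534} + S{\left(-102 \right)}\right) + r{\left(-121,-35 \right)}\right) = 27117 + \left(\left(\frac{1}{14534} - 111\right) + 91\right) = 27117 + \left(- \frac{1613273}{14534} + 91\right) = 27117 - \frac{290679}{14534} = \frac{393827799}{14534}$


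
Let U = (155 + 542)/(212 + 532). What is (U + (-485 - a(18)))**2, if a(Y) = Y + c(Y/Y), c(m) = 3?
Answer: 141200838289/553536 ≈ 2.5509e+5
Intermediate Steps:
a(Y) = 3 + Y (a(Y) = Y + 3 = 3 + Y)
U = 697/744 ≈ 0.93683
(U + (-485 - a(18)))**2 = (697/744 + (-485 - (3 + 18)))**2 = (697/744 + (-485 - 1*21))**2 = (697/744 + (-485 - 21))**2 = (697/744 - 506)**2 = (-375767/744)**2 = 141200838289/553536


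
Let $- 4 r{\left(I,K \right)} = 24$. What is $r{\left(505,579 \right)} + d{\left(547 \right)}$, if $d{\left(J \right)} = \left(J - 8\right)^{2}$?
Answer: $290515$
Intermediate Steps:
$r{\left(I,K \right)} = -6$ ($r{\left(I,K \right)} = \left(- \frac{1}{4}\right) 24 = -6$)
$d{\left(J \right)} = \left(-8 + J\right)^{2}$
$r{\left(505,579 \right)} + d{\left(547 \right)} = -6 + \left(-8 + 547\right)^{2} = -6 + 539^{2} = -6 + 290521 = 290515$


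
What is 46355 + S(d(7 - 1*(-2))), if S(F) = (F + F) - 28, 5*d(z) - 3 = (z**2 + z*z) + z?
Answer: 231983/5 ≈ 46397.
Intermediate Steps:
d(z) = 3/5 + z/5 + 2*z**2/5 (d(z) = 3/5 + ((z**2 + z*z) + z)/5 = 3/5 + ((z**2 + z**2) + z)/5 = 3/5 + (2*z**2 + z)/5 = 3/5 + (z + 2*z**2)/5 = 3/5 + (z/5 + 2*z**2/5) = 3/5 + z/5 + 2*z**2/5)
S(F) = -28 + 2*F (S(F) = 2*F - 28 = -28 + 2*F)
46355 + S(d(7 - 1*(-2))) = 46355 + (-28 + 2*(3/5 + (7 - 1*(-2))/5 + 2*(7 - 1*(-2))**2/5)) = 46355 + (-28 + 2*(3/5 + (7 + 2)/5 + 2*(7 + 2)**2/5)) = 46355 + (-28 + 2*(3/5 + (1/5)*9 + (2/5)*9**2)) = 46355 + (-28 + 2*(3/5 + 9/5 + (2/5)*81)) = 46355 + (-28 + 2*(3/5 + 9/5 + 162/5)) = 46355 + (-28 + 2*(174/5)) = 46355 + (-28 + 348/5) = 46355 + 208/5 = 231983/5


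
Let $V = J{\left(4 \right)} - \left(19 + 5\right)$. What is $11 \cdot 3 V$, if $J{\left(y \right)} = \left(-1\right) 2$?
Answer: $-858$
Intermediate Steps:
$J{\left(y \right)} = -2$
$V = -26$ ($V = -2 - \left(19 + 5\right) = -2 - 24 = -26$)
$11 \cdot 3 V = 11 \cdot 3 \left(-26\right) = 33 \left(-26\right) = -858$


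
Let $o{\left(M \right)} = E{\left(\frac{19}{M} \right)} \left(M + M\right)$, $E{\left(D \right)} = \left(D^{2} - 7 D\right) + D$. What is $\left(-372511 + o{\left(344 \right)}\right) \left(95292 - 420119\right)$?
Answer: $\frac{20824901615769}{172} \approx 1.2108 \cdot 10^{11}$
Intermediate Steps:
$E{\left(D \right)} = D^{2} - 6 D$
$o{\left(M \right)} = -228 + \frac{722}{M}$ ($o{\left(M \right)} = \frac{19}{M} \left(-6 + \frac{19}{M}\right) \left(M + M\right) = \frac{19 \left(-6 + \frac{19}{M}\right)}{M} 2 M = -228 + \frac{722}{M}$)
$\left(-372511 + o{\left(344 \right)}\right) \left(95292 - 420119\right) = \left(-372511 - \left(228 - \frac{722}{344}\right)\right) \left(95292 - 420119\right) = \left(-372511 + \left(-228 + 722 \cdot \frac{1}{344}\right)\right) \left(-324827\right) = \left(-372511 + \left(-228 + \frac{361}{172}\right)\right) \left(-324827\right) = \left(-372511 - \frac{38855}{172}\right) \left(-324827\right) = \left(- \frac{64110747}{172}\right) \left(-324827\right) = \frac{20824901615769}{172}$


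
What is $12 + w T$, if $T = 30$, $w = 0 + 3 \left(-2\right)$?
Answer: $-168$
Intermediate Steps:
$w = -6$ ($w = 0 - 6 = -6$)
$12 + w T = 12 - 180 = -168$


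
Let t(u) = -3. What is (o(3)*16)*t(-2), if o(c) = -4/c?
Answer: 64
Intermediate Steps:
(o(3)*16)*t(-2) = (-4/3*16)*(-3) = (-4*1/3*16)*(-3) = -4/3*16*(-3) = -64/3*(-3) = 64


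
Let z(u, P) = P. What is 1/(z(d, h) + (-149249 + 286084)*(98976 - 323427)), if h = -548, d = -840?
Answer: -1/30712753133 ≈ -3.2560e-11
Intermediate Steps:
1/(z(d, h) + (-149249 + 286084)*(98976 - 323427)) = 1/(-548 + (-149249 + 286084)*(98976 - 323427)) = 1/(-548 + 136835*(-224451)) = 1/(-548 - 30712752585) = 1/(-30712753133) = -1/30712753133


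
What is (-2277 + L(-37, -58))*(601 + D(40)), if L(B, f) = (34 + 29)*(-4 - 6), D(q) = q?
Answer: -1863387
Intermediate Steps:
L(B, f) = -630 (L(B, f) = 63*(-10) = -630)
(-2277 + L(-37, -58))*(601 + D(40)) = (-2277 - 630)*(601 + 40) = -2907*641 = -1863387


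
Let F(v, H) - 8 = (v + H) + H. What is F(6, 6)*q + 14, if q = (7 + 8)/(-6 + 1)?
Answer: -64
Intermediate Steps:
F(v, H) = 8 + v + 2*H (F(v, H) = 8 + ((v + H) + H) = 8 + ((H + v) + H) = 8 + (v + 2*H) = 8 + v + 2*H)
q = -3 (q = 15/(-5) = 15*(-⅕) = -3)
F(6, 6)*q + 14 = (8 + 6 + 2*6)*(-3) + 14 = (8 + 6 + 12)*(-3) + 14 = 26*(-3) + 14 = -78 + 14 = -64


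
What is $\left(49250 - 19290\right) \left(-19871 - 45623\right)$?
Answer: $-1962200240$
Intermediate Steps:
$\left(49250 - 19290\right) \left(-19871 - 45623\right) = 29960 \left(-65494\right) = -1962200240$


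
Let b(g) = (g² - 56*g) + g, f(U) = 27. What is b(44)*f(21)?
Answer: -13068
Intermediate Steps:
b(g) = g² - 55*g
b(44)*f(21) = (44*(-55 + 44))*27 = (44*(-11))*27 = -484*27 = -13068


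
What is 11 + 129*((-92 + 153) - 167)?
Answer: -13663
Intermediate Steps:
11 + 129*((-92 + 153) - 167) = 11 + 129*(61 - 167) = 11 + 129*(-106) = 11 - 13674 = -13663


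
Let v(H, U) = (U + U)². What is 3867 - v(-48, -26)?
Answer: 1163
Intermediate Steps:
v(H, U) = 4*U² (v(H, U) = (2*U)² = 4*U²)
3867 - v(-48, -26) = 3867 - 4*(-26)² = 3867 - 4*676 = 3867 - 1*2704 = 3867 - 2704 = 1163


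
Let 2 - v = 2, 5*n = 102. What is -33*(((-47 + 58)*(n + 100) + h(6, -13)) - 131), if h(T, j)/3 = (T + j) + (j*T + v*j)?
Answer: -154836/5 ≈ -30967.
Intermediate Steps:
n = 102/5 (n = (⅕)*102 = 102/5 ≈ 20.400)
v = 0 (v = 2 - 1*2 = 2 - 2 = 0)
h(T, j) = 3*T + 3*j + 3*T*j (h(T, j) = 3*((T + j) + (j*T + 0*j)) = 3*((T + j) + (T*j + 0)) = 3*((T + j) + T*j) = 3*(T + j + T*j) = 3*T + 3*j + 3*T*j)
-33*(((-47 + 58)*(n + 100) + h(6, -13)) - 131) = -33*(((-47 + 58)*(102/5 + 100) + (3*6 + 3*(-13) + 3*6*(-13))) - 131) = -33*((11*(602/5) + (18 - 39 - 234)) - 131) = -33*((6622/5 - 255) - 131) = -33*(5347/5 - 131) = -33*4692/5 = -154836/5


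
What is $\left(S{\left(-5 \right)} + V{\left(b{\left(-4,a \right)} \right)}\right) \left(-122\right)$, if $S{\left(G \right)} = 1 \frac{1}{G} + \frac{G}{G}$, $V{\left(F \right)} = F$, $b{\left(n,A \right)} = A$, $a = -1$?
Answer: $\frac{122}{5} \approx 24.4$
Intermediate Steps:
$S{\left(G \right)} = 1 + \frac{1}{G}$ ($S{\left(G \right)} = \frac{1}{G} + 1 = 1 + \frac{1}{G}$)
$\left(S{\left(-5 \right)} + V{\left(b{\left(-4,a \right)} \right)}\right) \left(-122\right) = \left(\frac{1 - 5}{-5} - 1\right) \left(-122\right) = \left(\left(- \frac{1}{5}\right) \left(-4\right) - 1\right) \left(-122\right) = \left(\frac{4}{5} - 1\right) \left(-122\right) = \left(- \frac{1}{5}\right) \left(-122\right) = \frac{122}{5}$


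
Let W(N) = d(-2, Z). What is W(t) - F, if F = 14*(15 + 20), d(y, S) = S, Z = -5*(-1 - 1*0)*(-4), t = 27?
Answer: -510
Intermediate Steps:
Z = -20 (Z = -5*(-1 + 0)*(-4) = -5*(-1)*(-4) = 5*(-4) = -20)
W(N) = -20
F = 490 (F = 14*35 = 490)
W(t) - F = -20 - 1*490 = -20 - 490 = -510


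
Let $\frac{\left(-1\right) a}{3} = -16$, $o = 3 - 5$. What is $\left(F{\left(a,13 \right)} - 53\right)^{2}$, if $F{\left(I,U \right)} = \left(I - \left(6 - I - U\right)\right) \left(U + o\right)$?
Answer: $1166400$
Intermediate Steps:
$o = -2$ ($o = 3 - 5 = -2$)
$a = 48$ ($a = \left(-3\right) \left(-16\right) = 48$)
$F{\left(I,U \right)} = \left(-2 + U\right) \left(-6 + U + 2 I\right)$ ($F{\left(I,U \right)} = \left(I - \left(6 - I - U\right)\right) \left(U - 2\right) = \left(I + \left(-6 + I + U\right)\right) \left(-2 + U\right) = \left(-6 + U + 2 I\right) \left(-2 + U\right) = \left(-2 + U\right) \left(-6 + U + 2 I\right)$)
$\left(F{\left(a,13 \right)} - 53\right)^{2} = \left(\left(12 + 13^{2} - 104 - 192 + 2 \cdot 48 \cdot 13\right) - 53\right)^{2} = \left(\left(12 + 169 - 104 - 192 + 1248\right) - 53\right)^{2} = \left(1133 - 53\right)^{2} = 1080^{2} = 1166400$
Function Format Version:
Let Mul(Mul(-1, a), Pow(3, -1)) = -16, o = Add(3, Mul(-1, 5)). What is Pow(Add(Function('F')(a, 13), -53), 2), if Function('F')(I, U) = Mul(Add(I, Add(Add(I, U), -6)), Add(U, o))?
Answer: 1166400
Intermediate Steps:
o = -2 (o = Add(3, -5) = -2)
a = 48 (a = Mul(-3, -16) = 48)
Function('F')(I, U) = Mul(Add(-2, U), Add(-6, U, Mul(2, I))) (Function('F')(I, U) = Mul(Add(I, Add(Add(I, U), -6)), Add(U, -2)) = Mul(Add(I, Add(-6, I, U)), Add(-2, U)) = Mul(Add(-6, U, Mul(2, I)), Add(-2, U)) = Mul(Add(-2, U), Add(-6, U, Mul(2, I))))
Pow(Add(Function('F')(a, 13), -53), 2) = Pow(Add(Add(12, Pow(13, 2), Mul(-8, 13), Mul(-4, 48), Mul(2, 48, 13)), -53), 2) = Pow(Add(Add(12, 169, -104, -192, 1248), -53), 2) = Pow(Add(1133, -53), 2) = Pow(1080, 2) = 1166400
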